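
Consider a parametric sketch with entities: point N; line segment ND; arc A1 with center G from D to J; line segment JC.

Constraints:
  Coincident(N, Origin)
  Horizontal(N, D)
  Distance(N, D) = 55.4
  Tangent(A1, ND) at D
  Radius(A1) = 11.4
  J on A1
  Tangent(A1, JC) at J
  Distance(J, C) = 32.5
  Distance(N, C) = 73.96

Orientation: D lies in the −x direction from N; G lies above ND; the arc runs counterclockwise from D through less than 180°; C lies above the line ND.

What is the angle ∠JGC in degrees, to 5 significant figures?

70.671°

N is at the origin; N and D share the same y with |ND| = 55.4 and D on the −x side, so D = (-55.400, 0.0000). Tangency of A1 to ND means the radius GD is perpendicular to ND, so G = D + (0, 11.4) = (-55.400, 11.400). Since GJ ⟂ JC (tangency), |GC| = √(11.4² + 32.5²) = 34.441 regardless of where J sits on A1. So C lies on both circle(N, 73.96) and circle(G, 34.441); the above-ND intersection is C = (-58.125, 45.733). J is the foot of the tangent from C: J = (-44.975, 16.013).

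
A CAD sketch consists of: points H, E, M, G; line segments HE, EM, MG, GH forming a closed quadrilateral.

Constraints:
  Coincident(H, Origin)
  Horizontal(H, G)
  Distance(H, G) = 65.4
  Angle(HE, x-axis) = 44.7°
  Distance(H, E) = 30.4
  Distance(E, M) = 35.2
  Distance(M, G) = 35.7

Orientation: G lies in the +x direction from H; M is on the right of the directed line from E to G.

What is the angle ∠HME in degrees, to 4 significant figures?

51.96°

Checks: |EM| = 35.20 ✓; |MG| = 35.70 ✓.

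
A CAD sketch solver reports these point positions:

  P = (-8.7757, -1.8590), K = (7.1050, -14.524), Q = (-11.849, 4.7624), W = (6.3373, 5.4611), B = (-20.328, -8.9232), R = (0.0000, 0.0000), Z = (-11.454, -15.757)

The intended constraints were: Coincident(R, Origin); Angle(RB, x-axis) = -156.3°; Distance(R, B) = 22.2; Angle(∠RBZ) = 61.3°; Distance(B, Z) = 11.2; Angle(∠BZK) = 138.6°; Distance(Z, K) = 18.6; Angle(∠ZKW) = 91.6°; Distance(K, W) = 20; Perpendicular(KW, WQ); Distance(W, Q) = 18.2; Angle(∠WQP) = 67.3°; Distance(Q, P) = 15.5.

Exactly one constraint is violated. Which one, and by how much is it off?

Distance(Q, P) = 15.5 — off by 8.20.

R = (0.00, 0.00) ✓; RB at -156.3° ✓; |RB| = 22.20 ✓; ∠RBZ = 61.30° ✓; |BZ| = 11.20 ✓; ∠BZK = 138.6° ✓; |ZK| = 18.60 ✓; ∠ZKW = 91.60° ✓; |KW| = 20.00 ✓; ∠(KW, WQ) = 90.00° ✓; |WQ| = 18.20 ✓; ∠WQP = 67.30° ✓; |QP| = 7.300 ✗.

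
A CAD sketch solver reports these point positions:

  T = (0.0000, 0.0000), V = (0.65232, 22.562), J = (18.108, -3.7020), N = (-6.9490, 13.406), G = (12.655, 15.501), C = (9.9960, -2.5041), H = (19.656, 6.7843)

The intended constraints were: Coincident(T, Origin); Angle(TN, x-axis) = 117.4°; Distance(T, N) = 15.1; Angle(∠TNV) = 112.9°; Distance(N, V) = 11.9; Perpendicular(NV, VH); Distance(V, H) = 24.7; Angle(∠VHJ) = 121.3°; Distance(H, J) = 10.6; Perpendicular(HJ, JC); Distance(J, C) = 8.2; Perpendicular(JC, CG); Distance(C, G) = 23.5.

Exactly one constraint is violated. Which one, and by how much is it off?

Distance(C, G) = 23.5 — off by 5.30.

T = (0.00, 0.00) ✓; TN at 117.4° ✓; |TN| = 15.10 ✓; ∠TNV = 112.9° ✓; |NV| = 11.90 ✓; ∠(NV, VH) = 90.00° ✓; |VH| = 24.70 ✓; ∠VHJ = 121.3° ✓; |HJ| = 10.60 ✓; ∠(HJ, JC) = 90.00° ✓; |JC| = 8.200 ✓; ∠(JC, CG) = 90.00° ✓; |CG| = 18.20 ✗.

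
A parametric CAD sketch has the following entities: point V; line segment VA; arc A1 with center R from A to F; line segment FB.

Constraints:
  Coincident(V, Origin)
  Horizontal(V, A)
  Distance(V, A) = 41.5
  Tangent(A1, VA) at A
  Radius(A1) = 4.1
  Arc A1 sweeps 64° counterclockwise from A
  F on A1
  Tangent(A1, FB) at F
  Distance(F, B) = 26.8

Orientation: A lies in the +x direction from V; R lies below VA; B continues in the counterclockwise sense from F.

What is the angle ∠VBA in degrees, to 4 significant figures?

74.97°

V is at the origin; VA is horizontal with |VA| = 41.5 and A on the +x side, so A = (41.50, 0.000). The tangent condition forces RA to be normal to VA, so R = A + (0, -4.1) = (41.50, -4.100). On A1, A sits at bearing 90° from R; a 64° counterclockwise sweep puts F at bearing 154°, so F = R + 4.1·(cos 154°, sin 154°) = (37.81, -2.303). Since A1 is tangent to FB there, RF ⟂ FB, so FB runs along (−sin 154°, cos 154°); with |FB| = 26.8, B = (26.07, -26.39). Then cos ∠VBA = BV·BA / (|BV||BA|), giving 74.97°.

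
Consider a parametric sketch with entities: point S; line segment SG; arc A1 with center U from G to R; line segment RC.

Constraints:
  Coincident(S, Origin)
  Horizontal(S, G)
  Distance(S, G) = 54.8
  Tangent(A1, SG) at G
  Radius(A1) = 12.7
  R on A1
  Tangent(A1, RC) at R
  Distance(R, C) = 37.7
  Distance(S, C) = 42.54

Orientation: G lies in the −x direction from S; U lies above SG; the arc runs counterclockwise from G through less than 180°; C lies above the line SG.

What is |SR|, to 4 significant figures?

44.77

S is at the origin; S and G share the same y with |SG| = 54.8 and G on the −x side, so G = (-54.80, 0.000). Tangency of A1 to SG means the radius UG is perpendicular to SG, so U = G + (0, 12.7) = (-54.80, 12.70). Since UR ⟂ RC (tangency), |UC| = √(12.7² + 37.7²) = 39.78 regardless of where R sits on A1. So C lies on both circle(S, 42.54) and circle(U, 39.78); the above-SG intersection is C = (-22.59, 36.05). R is the foot of the tangent from C: R = (-44.45, 5.335).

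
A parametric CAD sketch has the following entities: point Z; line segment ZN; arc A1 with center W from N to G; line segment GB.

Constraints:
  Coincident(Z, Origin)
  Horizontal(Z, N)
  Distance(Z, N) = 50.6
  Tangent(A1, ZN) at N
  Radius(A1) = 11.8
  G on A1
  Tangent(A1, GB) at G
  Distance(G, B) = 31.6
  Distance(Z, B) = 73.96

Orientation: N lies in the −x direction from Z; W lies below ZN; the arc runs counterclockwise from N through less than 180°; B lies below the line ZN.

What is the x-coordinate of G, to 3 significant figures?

-62.3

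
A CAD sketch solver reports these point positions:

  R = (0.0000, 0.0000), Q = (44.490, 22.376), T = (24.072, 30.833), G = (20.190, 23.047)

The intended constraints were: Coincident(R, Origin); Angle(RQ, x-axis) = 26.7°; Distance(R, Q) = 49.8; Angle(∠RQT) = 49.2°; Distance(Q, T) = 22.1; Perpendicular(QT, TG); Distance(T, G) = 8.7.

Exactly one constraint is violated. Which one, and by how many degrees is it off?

Perpendicular(QT, TG) — off by 4.00°.

R = (0.00, 0.00) ✓; RQ at 26.70° ✓; |RQ| = 49.80 ✓; ∠RQT = 49.20° ✓; |QT| = 22.10 ✓; ∠(QT, TG) = 86.00° ✗; |TG| = 8.700 ✓.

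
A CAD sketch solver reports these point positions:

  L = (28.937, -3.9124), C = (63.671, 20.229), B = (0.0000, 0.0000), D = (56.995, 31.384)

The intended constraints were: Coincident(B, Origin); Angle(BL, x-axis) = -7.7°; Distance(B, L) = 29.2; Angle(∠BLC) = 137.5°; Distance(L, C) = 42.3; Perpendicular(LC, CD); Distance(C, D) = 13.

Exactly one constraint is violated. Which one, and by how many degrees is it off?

Perpendicular(LC, CD) — off by 3.90°.

B = (0.00, 0.00) ✓; BL at -7.700° ✓; |BL| = 29.20 ✓; ∠BLC = 137.5° ✓; |LC| = 42.30 ✓; ∠(LC, CD) = 86.10° ✗; |CD| = 13.00 ✓.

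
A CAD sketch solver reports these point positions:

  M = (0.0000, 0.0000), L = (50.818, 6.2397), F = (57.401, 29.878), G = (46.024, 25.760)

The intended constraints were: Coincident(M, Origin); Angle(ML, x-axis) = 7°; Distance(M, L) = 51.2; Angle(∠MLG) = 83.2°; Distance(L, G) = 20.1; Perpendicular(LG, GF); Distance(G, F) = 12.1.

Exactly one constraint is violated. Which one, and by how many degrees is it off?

Perpendicular(LG, GF) — off by 6.10°.

M = (0.00, 0.00) ✓; ML at 7.000° ✓; |ML| = 51.20 ✓; ∠MLG = 83.20° ✓; |LG| = 20.10 ✓; ∠(LG, GF) = 83.90° ✗; |GF| = 12.10 ✓.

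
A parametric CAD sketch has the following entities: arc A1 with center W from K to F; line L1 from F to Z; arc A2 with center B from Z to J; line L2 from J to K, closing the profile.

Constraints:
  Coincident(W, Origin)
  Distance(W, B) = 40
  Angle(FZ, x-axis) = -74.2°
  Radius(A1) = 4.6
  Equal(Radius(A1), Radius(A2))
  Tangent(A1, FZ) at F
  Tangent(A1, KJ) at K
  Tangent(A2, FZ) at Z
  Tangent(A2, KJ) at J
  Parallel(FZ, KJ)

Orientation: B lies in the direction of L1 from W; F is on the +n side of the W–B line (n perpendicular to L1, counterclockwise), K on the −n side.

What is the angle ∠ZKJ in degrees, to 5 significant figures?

12.953°

The slot axis is L1's direction at -74.2°, so u = (cos -74.2°, sin -74.2°) = (0.27228, -0.96222) and n = (−sin -74.2°, cos -74.2°) = (0.96222, 0.27228). W is at the origin and B lies 40.0 along u from W, so B = 40.0·u = (10.891, -38.489). Tangency of A1 to both parallel lines with radius 4.6 puts F and K at W ± 4.6·n: F = (4.4262, 1.2525), K = (-4.4262, -1.2525). Equal radii place Z and J the same way about B: Z = B + 4.6·n = (15.317, -37.236), J = B − 4.6·n = (6.4650, -39.741). Then cos ∠ZKJ = KZ·KJ / (|KZ||KJ|), giving 12.953°.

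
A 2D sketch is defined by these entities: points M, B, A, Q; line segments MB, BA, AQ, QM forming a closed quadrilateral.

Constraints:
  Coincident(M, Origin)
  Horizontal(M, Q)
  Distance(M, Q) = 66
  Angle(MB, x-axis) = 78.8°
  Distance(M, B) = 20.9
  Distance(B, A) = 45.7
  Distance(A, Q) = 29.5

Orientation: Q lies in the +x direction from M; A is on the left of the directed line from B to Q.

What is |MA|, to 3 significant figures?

55.3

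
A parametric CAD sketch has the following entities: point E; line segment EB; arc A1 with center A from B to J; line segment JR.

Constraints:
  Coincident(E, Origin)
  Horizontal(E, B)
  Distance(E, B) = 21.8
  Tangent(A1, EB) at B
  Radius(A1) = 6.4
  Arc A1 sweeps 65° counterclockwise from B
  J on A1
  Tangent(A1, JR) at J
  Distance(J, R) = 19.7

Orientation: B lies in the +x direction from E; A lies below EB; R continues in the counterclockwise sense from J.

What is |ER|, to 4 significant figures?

22.88

E is at the origin; E and B share the same y with |EB| = 21.8 and B on the +x side, so B = (21.80, 0.000). Tangency of A1 to EB means the radius AB is perpendicular to EB, so A = B + (0, -6.4) = (21.80, -6.400). On A1, B sits at bearing 90° from A; a 65° counterclockwise sweep puts J at bearing 155°, so J = A + 6.4·(cos 155°, sin 155°) = (16.00, -3.695). The tangent condition forces AJ to be normal to JR, so JR runs along (−sin 155°, cos 155°); with |JR| = 19.7, R = (7.674, -21.55). Then |ER| = |R − E| = 22.88.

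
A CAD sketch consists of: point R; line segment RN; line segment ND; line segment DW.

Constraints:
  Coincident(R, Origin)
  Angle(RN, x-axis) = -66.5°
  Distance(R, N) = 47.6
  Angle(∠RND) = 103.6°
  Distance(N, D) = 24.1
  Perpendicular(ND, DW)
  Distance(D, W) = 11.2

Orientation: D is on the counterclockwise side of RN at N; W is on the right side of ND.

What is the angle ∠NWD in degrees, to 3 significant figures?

65.1°

R is at the origin; RN runs at -66.5° with length 47.6, so N = 47.6·(cos -66.5°, sin -66.5°) = (19.0, -43.7). ∠RND = 103.6°, so ND runs at -66.5° + (180° − 103.6°) = 9.90° from the x-axis; with |ND| = 24.1, D = N + 24.1·(cos 9.90°, sin 9.90°) = (42.7, -39.5). ND is perpendicular to DW; with |DW| = 11.2 on the right of ND, W = D + 11.2·(0.172, -0.985) = (44.6, -50.5). Then cos ∠NWD = WN·WD / (|WN||WD|), giving 65.1°.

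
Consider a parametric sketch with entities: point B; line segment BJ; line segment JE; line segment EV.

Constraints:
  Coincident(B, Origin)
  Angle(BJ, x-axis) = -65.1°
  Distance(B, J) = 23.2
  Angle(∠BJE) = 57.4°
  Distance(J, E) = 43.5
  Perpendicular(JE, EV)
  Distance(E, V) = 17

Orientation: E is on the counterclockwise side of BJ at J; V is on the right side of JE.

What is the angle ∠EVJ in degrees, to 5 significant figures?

68.654°

B is at the origin; BJ runs at -65.1° with length 23.2, so J = 23.2·(cos -65.1°, sin -65.1°) = (9.7680, -21.043). ∠BJE = 57.4°, so JE runs at -65.1° + (180° − 57.4°) = 57.500° from the x-axis; with |JE| = 43.5, E = J + 43.5·(cos 57.500°, sin 57.500°) = (33.141, 15.644). JE is perpendicular to EV; with |EV| = 17.0 on the right of JE, V = E + 17.0·(0.84339, -0.53730) = (47.478, 6.5100). Then cos ∠EVJ = VE·VJ / (|VE||VJ|), giving 68.654°.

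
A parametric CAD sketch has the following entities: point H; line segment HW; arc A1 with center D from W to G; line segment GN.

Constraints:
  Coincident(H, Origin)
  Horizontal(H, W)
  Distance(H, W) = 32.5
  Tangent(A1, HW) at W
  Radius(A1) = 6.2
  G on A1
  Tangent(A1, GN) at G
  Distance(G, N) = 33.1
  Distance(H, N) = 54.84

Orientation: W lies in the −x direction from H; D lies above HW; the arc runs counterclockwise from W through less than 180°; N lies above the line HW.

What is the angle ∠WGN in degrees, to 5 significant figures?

124.87°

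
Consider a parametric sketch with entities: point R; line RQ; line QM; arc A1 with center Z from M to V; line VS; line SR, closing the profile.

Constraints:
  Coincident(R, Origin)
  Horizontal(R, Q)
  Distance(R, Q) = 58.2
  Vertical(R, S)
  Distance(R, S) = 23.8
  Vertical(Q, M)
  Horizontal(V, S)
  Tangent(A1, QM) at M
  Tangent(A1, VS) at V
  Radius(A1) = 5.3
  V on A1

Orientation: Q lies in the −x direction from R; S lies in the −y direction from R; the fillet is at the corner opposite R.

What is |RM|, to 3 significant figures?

61.1

The virtual corner opposite R is at (-58.2, -23.8). Since A1 is tangent to QM there, ZM ⟂ QM and since A1 is tangent to VS there, ZV ⟂ VS, with radius 5.3, so the center Z sits 5.3 in from both sides at Z = (-52.9, -18.5). That places the tangent points at M = (-58.2, -18.5) on QM and V = (-52.9, -23.8) on VS. Then |RM| = |M − R| = 61.1.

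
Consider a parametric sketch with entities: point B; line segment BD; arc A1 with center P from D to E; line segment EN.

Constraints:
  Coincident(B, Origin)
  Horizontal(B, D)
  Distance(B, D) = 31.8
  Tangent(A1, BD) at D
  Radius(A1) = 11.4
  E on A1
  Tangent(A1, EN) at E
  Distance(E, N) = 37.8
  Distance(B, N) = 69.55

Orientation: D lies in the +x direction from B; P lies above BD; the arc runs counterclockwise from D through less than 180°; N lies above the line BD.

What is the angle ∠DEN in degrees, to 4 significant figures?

143.4°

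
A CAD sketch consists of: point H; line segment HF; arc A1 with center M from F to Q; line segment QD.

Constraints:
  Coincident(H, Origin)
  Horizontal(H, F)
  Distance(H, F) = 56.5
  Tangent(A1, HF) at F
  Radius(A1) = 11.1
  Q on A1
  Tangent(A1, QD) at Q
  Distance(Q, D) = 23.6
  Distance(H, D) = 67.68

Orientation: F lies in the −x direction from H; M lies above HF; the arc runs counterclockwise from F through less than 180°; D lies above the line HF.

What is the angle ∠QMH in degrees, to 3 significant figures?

36.4°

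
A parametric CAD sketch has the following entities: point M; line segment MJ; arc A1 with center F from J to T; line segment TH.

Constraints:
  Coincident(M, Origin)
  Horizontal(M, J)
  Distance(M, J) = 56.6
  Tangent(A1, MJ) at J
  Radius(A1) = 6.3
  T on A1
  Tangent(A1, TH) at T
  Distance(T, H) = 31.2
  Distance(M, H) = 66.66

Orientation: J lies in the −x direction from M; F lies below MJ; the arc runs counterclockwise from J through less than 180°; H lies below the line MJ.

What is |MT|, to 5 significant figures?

63.188

Checks: M.y = 0.00, J.y = 0.00 ✓; ∠(FJ, JM) = 90.00° ✓; |FT| = 6.300 ✓; ∠(FT, TH) = 90.00° ✓; |TH| = 31.20 ✓; |MH| = 66.66 ✓.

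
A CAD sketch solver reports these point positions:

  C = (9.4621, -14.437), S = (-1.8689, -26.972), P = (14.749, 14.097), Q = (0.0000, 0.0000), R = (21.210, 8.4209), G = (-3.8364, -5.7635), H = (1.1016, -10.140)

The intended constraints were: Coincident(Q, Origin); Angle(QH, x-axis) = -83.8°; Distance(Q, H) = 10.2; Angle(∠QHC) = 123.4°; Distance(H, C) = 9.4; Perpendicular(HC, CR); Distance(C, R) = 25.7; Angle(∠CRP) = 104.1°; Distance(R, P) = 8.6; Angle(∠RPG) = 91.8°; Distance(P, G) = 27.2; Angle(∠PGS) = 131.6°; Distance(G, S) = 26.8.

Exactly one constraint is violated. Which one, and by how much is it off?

Distance(G, S) = 26.8 — off by 5.50.

Q = (0.00, 0.00) ✓; QH at -83.80° ✓; |QH| = 10.20 ✓; ∠QHC = 123.4° ✓; |HC| = 9.400 ✓; ∠(HC, CR) = 90.00° ✓; |CR| = 25.70 ✓; ∠CRP = 104.1° ✓; |RP| = 8.600 ✓; ∠RPG = 91.80° ✓; |PG| = 27.20 ✓; ∠PGS = 131.6° ✓; |GS| = 21.30 ✗.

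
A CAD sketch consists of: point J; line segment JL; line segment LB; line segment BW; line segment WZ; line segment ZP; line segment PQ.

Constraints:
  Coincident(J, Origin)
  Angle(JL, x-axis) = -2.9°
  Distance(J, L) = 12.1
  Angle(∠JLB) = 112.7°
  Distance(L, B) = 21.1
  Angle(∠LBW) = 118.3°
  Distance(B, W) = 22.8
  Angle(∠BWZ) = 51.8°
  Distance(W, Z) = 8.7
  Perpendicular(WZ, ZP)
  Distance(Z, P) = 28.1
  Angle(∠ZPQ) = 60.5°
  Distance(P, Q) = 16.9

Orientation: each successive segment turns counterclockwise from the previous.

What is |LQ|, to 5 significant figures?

41.261

J is at the origin; JL runs at -2.9° with length 12.1, so L = (12.085, -0.61217). ∠JLB = 112.7° gives LB at 64.400° from the x-axis; with |LB| = 21.1, B = (21.202, 18.416). ∠LBW = 118.3° gives BW at 126.10° from the x-axis; with |BW| = 22.8, W = (7.7678, 36.839). ∠BWZ = 51.8° gives WZ at -105.70° from the x-axis; with |WZ| = 8.7, Z = (5.4136, 28.463). WZ is perpendicular to ZP, so ZP runs at -15.700°; with |ZP| = 28.1, P = (32.465, 20.859). ∠ZPQ = 60.5° gives PQ at 103.80° from the x-axis; with |PQ| = 16.9, Q = (28.434, 37.272). Then |LQ| = |Q − L| = 41.261.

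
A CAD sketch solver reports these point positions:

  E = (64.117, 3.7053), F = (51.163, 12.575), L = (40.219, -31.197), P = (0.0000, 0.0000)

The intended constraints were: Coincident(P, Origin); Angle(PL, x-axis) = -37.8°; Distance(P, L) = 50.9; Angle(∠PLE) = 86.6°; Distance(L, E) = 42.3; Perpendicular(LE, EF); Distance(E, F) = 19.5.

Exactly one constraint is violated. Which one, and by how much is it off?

Distance(E, F) = 19.5 — off by 3.80.

P = (0.00, 0.00) ✓; PL at -37.80° ✓; |PL| = 50.90 ✓; ∠PLE = 86.60° ✓; |LE| = 42.30 ✓; ∠(LE, EF) = 90.00° ✓; |EF| = 15.70 ✗.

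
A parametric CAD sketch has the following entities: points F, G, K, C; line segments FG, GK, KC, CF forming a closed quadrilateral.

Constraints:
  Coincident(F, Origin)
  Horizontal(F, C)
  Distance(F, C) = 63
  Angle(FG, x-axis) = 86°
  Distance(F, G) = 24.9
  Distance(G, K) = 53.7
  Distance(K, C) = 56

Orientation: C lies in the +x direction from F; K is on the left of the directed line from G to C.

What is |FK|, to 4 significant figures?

71.37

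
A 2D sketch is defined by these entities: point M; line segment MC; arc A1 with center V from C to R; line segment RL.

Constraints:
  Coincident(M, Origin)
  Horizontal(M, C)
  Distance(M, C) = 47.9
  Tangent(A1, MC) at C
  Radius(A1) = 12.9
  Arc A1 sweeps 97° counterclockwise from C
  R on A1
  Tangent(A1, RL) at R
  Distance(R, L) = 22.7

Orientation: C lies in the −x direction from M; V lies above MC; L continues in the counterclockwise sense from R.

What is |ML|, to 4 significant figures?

52.94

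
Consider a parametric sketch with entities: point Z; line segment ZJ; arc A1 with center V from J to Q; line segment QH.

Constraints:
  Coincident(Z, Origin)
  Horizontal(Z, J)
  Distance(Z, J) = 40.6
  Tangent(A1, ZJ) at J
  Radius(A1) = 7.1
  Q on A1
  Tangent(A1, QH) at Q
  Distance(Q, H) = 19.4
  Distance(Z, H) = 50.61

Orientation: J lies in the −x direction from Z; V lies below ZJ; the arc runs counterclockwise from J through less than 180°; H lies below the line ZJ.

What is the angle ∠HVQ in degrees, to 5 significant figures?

69.898°

Z is at the origin; ZJ is horizontal with |ZJ| = 40.6 and J on the −x side, so J = (-40.600, 0.0000). Since A1 is tangent to ZJ there, VJ ⟂ ZJ, so V = J + (0, -7.1) = (-40.600, -7.1000). Since VQ ⟂ QH (tangency), |VH| = √(7.1² + 19.4²) = 20.658 regardless of where Q sits on A1. So H lies on both circle(Z, 50.61) and circle(V, 20.658); the below-ZJ intersection is H = (-42.368, -27.683). Q is the foot of the tangent from H: Q = (-47.452, -8.9606).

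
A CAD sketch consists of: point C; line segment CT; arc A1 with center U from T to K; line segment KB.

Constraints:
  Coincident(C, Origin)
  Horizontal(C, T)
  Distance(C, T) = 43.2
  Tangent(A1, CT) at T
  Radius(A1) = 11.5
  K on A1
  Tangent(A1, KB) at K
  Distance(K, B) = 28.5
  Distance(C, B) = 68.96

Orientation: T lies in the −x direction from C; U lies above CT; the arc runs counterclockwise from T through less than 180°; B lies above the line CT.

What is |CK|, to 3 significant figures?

40.8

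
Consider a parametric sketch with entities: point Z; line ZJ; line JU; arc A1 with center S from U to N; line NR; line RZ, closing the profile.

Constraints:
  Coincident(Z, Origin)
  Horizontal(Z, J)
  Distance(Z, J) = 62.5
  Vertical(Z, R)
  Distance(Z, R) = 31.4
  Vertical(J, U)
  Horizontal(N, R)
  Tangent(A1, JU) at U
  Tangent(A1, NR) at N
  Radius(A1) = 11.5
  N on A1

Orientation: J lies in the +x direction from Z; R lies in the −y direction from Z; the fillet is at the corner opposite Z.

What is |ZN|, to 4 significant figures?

59.89

Z is at the origin; Z and J share the same y with |ZJ| = 62.5 and J on the +x side, so J = (62.50, 0.000). Z and R share the same x with |ZR| = 31.4 and R on the −y side, so R = (0.000, -31.40). The virtual corner opposite Z is at (62.50, -31.40). Since A1 is tangent to JU there, SU ⟂ JU and tangency of A1 to NR means the radius SN is perpendicular to NR, with radius 11.5, so the center S sits 11.5 in from both sides at S = (51.00, -19.90). That places the tangent points at U = (62.50, -19.90) on JU and N = (51.00, -31.40) on NR. Then |ZN| = |N − Z| = 59.89.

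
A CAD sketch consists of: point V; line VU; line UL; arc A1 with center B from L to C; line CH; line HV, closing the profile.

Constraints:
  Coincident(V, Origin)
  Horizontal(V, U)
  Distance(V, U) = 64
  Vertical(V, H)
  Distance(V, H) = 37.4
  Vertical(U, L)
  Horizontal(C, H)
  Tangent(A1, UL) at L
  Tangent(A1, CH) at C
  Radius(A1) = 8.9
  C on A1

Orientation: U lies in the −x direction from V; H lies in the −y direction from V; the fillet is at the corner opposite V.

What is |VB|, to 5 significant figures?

62.034

V is at the origin; VU is horizontal with |VU| = 64.0 and U on the −x side, so U = (-64.000, 0.0000). VH is vertical with |VH| = 37.4 and H on the −y side, so H = (0.0000, -37.400). The virtual corner opposite V is at (-64.000, -37.400). Tangency of A1 to UL means the radius BL is perpendicular to UL and A1 meets CH tangentially, so BC is at right angles to CH, with radius 8.9, so the center B sits 8.9 in from both sides at B = (-55.100, -28.500). Then |VB| = |B − V| = 62.034.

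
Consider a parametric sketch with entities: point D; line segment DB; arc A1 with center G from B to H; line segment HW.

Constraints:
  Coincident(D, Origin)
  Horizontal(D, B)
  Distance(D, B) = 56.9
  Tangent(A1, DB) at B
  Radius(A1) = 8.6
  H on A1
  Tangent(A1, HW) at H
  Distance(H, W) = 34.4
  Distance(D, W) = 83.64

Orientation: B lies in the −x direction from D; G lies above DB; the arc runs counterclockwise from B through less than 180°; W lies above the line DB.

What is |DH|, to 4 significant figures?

52.50

D is at the origin; D and B share the same y with |DB| = 56.9 and B on the −x side, so B = (-56.90, 0.000). Tangency of A1 to DB means the radius GB is perpendicular to DB, so G = B + (0, 8.6) = (-56.90, 8.600). Since GH ⟂ HW (tangency), |GW| = √(8.6² + 34.4²) = 35.46 regardless of where H sits on A1. So W lies on both circle(D, 83.64) and circle(G, 35.46); the above-DB intersection is W = (-73.49, 39.94). H is the foot of the tangent from W: H = (-50.50, 14.35).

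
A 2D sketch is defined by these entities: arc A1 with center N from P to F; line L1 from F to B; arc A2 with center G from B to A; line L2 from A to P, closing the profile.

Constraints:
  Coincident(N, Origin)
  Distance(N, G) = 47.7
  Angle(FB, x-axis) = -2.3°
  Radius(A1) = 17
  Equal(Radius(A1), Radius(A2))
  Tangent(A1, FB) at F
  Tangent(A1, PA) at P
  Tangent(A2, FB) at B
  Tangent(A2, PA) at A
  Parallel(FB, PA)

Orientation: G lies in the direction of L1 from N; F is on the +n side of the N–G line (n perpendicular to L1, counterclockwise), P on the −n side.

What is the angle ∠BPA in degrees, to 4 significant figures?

35.48°

Tangency of A1 to both parallel lines with radius 17.0 puts F and P at N ± 17.0·n: F = (0.6822, 16.99), P = (-0.6822, -16.99). Equal radii place B and A the same way about G: B = G + 17.0·n = (48.34, 15.07), A = G − 17.0·n = (46.98, -18.90). Then cos ∠BPA = PB·PA / (|PB||PA|), giving 35.48°.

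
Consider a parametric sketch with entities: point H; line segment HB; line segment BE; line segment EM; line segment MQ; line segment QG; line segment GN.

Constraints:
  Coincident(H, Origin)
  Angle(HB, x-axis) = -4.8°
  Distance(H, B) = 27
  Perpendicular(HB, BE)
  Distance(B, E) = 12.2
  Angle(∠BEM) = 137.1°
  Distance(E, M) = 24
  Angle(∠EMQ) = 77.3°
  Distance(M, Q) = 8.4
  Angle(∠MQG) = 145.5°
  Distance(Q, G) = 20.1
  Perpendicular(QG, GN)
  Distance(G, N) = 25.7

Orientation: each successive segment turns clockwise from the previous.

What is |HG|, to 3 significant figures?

6.56

H is at the origin; HB runs at -4.8° with length 27.0, so B = (26.9, -2.26). HB is perpendicular to BE, so BE runs at -94.8°; with |BE| = 12.2, E = (25.9, -14.4). ∠BEM = 137.1° gives EM at -138° from the x-axis; with |EM| = 24.0, M = (8.13, -30.6). ∠EMQ = 77.3° gives MQ at 120° from the x-axis; with |MQ| = 8.4, Q = (3.98, -23.3). ∠MQG = 145.5° gives QG at 85.1° from the x-axis; with |QG| = 20.1, G = (5.70, -3.24). Then |HG| = |G − H| = 6.56.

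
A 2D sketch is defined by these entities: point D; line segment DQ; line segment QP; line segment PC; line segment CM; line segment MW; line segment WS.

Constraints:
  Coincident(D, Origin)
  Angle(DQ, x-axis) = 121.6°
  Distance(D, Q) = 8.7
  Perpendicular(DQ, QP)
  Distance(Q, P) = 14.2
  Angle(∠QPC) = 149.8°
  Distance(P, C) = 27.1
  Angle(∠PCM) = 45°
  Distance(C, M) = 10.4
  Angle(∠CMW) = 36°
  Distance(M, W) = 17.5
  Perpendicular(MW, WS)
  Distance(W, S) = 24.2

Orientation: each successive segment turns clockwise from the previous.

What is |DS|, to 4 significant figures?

58.13

∠CMW = 36.0° gives MW at 82.40° from the x-axis; with |MW| = 17.5, W = (29.77, 25.33). MW ⟂ WS, so WS runs at -7.600°; with |WS| = 24.2, S = (53.76, 22.13). Then |DS| = |S − D| = 58.13.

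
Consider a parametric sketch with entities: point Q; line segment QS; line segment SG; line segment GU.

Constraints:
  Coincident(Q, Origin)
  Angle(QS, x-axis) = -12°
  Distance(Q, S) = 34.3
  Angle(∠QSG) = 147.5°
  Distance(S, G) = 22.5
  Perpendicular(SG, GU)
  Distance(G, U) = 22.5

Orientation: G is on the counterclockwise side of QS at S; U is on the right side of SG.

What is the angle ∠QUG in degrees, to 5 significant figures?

51.485°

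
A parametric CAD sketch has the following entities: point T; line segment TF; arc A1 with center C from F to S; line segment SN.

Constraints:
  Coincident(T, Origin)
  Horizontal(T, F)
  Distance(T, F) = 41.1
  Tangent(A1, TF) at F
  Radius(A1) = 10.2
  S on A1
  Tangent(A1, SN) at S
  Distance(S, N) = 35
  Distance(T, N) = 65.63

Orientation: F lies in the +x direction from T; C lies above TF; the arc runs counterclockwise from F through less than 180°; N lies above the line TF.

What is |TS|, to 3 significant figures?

52.5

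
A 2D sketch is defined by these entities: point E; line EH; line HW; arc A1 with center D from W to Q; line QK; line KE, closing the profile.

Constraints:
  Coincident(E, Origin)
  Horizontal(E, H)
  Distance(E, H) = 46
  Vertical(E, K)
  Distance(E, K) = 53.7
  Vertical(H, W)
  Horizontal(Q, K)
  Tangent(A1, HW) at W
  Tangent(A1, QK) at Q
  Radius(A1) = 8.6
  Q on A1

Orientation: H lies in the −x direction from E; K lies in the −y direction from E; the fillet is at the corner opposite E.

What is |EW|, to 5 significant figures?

64.421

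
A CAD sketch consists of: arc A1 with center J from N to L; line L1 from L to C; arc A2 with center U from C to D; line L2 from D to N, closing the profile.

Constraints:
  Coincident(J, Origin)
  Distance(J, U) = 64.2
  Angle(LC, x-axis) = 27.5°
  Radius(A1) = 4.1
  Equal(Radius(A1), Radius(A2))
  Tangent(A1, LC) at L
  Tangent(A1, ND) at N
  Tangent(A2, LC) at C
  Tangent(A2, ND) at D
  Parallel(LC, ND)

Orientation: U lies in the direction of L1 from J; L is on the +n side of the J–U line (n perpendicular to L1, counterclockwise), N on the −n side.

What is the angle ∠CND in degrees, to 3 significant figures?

7.28°

The slot axis is L1's direction at 27.5°, so u = (cos 27.5°, sin 27.5°) = (0.887, 0.462) and n = (−sin 27.5°, cos 27.5°) = (-0.462, 0.887). J is at the origin and U lies 64.2 along u from J, so U = 64.2·u = (56.9, 29.6). Tangency of A1 to both parallel lines with radius 4.1 puts L and N at J ± 4.1·n: L = (-1.89, 3.64), N = (1.89, -3.64). Equal radii place C and D the same way about U: C = U + 4.1·n = (55.1, 33.3), D = U − 4.1·n = (58.8, 26.0). Then cos ∠CND = NC·ND / (|NC||ND|), giving 7.28°.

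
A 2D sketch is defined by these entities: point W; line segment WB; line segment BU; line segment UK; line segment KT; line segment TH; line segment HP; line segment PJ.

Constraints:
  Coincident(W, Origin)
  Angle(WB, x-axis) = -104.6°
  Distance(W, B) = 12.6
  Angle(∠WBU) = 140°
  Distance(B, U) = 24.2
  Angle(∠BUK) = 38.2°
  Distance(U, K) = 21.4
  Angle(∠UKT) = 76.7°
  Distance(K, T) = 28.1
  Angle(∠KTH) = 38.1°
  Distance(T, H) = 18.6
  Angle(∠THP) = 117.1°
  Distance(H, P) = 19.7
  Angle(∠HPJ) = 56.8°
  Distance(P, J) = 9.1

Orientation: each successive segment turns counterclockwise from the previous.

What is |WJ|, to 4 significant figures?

14.47

W is at the origin; WB runs at -104.6° with length 12.6, so B = (-3.176, -12.19). ∠WBU = 140.0° gives BU at -64.60° from the x-axis; with |BU| = 24.2, U = (7.204, -34.05). ∠BUK = 38.2° gives UK at 77.20° from the x-axis; with |UK| = 21.4, K = (11.95, -13.19). ∠UKT = 76.7° gives KT at -179.5° from the x-axis; with |KT| = 28.1, T = (-16.15, -13.43). ∠KTH = 38.1° gives TH at -37.60° from the x-axis; with |TH| = 18.6, H = (-1.417, -24.78). ∠THP = 117.1° gives HP at 25.30° from the x-axis; with |HP| = 19.7, P = (16.39, -16.36). ∠HPJ = 56.8° gives PJ at 148.5° from the x-axis; with |PJ| = 9.1, J = (8.634, -11.61). Then |WJ| = |J − W| = 14.47.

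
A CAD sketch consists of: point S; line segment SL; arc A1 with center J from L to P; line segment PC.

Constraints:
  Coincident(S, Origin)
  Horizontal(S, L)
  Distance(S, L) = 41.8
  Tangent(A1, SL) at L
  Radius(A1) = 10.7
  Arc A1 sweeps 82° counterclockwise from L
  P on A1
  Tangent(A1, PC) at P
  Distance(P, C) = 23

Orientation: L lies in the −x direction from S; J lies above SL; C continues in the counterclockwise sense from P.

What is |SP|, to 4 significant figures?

32.54

S is at the origin; SL is horizontal with |SL| = 41.8 and L on the −x side, so L = (-41.80, 0.000). A1 meets SL tangentially, so JL is at right angles to SL, so J = L + (0, 10.7) = (-41.80, 10.70). On A1, L sits at bearing -90° from J; an 82° counterclockwise sweep puts P at bearing -8°, so P = J + 10.7·(cos -8°, sin -8°) = (-31.20, 9.211). Then |SP| = |P − S| = 32.54.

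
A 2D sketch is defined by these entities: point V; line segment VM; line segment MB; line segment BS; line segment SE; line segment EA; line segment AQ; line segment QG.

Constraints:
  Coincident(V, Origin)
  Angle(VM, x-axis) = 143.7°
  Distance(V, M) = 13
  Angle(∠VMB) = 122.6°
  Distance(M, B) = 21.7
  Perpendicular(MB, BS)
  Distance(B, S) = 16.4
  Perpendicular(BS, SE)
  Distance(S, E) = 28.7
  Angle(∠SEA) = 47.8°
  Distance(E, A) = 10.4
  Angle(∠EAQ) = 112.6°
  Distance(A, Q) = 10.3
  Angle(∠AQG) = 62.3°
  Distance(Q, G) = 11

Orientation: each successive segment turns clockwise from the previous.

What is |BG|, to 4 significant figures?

28.08

∠EAQ = 112.6° gives AQ at 66.70° from the x-axis; with |AQ| = 10.3, Q = (2.274, 16.58). ∠AQG = 62.3° gives QG at -51.00° from the x-axis; with |QG| = 11.0, G = (9.196, 8.032). Then |BG| = |G − B| = 28.08.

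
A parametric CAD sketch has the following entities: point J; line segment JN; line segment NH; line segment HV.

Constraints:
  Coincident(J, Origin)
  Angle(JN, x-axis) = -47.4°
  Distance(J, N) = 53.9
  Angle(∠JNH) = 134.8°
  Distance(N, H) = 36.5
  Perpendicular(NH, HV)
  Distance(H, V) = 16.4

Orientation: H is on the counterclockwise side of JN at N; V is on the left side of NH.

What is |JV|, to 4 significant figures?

77.62

J is at the origin; JN runs at -47.4° with length 53.9, so N = 53.9·(cos -47.4°, sin -47.4°) = (36.48, -39.68). ∠JNH = 134.8°, so NH runs at -47.4° + (180° − 134.8°) = -2.200° from the x-axis; with |NH| = 36.5, H = N + 36.5·(cos -2.200°, sin -2.200°) = (72.96, -41.08). NH ⟂ HV; with |HV| = 16.4 on the left of NH, V = H + 16.4·(0.03839, 0.9993) = (73.59, -24.69). Then |JV| = |V − J| = 77.62.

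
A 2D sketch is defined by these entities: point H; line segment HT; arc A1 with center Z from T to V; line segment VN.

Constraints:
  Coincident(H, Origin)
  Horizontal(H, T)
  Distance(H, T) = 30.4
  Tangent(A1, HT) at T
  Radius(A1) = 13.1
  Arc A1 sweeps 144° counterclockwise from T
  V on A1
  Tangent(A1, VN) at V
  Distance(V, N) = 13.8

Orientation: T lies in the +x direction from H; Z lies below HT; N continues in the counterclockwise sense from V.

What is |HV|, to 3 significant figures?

32.8

H is at the origin; HT is horizontal with |HT| = 30.4 and T on the +x side, so T = (30.4, 0.00). Since A1 is tangent to HT there, ZT ⟂ HT, so Z = T + (0, -13.1) = (30.4, -13.1). On A1, T sits at bearing 90° from Z; a 144° counterclockwise sweep puts V at bearing 234°, so V = Z + 13.1·(cos 234°, sin 234°) = (22.7, -23.7). Then |HV| = |V − H| = 32.8.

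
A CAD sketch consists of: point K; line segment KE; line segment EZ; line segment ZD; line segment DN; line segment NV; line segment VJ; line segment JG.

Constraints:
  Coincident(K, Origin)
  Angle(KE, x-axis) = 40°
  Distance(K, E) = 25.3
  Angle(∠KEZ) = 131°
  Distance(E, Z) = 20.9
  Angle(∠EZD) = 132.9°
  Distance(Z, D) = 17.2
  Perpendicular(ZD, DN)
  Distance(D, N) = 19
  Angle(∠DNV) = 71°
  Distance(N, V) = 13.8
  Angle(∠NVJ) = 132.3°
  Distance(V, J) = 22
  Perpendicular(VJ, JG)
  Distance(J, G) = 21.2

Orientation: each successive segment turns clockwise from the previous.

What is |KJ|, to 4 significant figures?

46.69

K is at the origin; KE runs at 40.0° with length 25.3, so E = (19.38, 16.26). ∠KEZ = 131.0° gives EZ at -9.000° from the x-axis; with |EZ| = 20.9, Z = (40.02, 12.99). ∠EZD = 132.9° gives ZD at -56.10° from the x-axis; with |ZD| = 17.2, D = (49.62, -1.283). The perpendicularity gives DN at right angles to ZD, so DN runs at -146.1°; with |DN| = 19.0, N = (33.85, -11.88). ∠DNV = 71.0° gives NV at 104.9° from the x-axis; with |NV| = 13.8, V = (30.30, 1.456). ∠NVJ = 132.3° gives VJ at 57.20° from the x-axis; with |VJ| = 22.0, J = (42.22, 19.95). Then |KJ| = |J − K| = 46.69.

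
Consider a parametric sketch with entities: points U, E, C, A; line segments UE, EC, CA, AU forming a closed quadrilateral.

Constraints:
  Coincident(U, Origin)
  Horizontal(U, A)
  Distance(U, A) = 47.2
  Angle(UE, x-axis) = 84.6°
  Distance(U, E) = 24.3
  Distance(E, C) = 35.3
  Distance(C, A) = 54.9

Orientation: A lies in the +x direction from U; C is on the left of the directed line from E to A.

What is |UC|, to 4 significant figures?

56.74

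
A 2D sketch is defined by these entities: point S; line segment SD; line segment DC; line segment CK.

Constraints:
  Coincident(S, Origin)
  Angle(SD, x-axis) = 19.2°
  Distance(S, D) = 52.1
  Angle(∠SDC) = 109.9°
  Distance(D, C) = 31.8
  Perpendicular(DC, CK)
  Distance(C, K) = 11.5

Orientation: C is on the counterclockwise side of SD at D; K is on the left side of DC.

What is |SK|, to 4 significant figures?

62.12

S is at the origin; SD runs at 19.2° with length 52.1, so D = 52.1·(cos 19.2°, sin 19.2°) = (49.20, 17.13). ∠SDC = 109.9°, so DC runs at 19.2° + (180° − 109.9°) = 89.30° from the x-axis; with |DC| = 31.8, C = D + 31.8·(cos 89.30°, sin 89.30°) = (49.59, 48.93). DC is perpendicular to CK; with |CK| = 11.5 on the left of DC, K = C + 11.5·(-0.9999, 0.01222) = (38.09, 49.07). Then |SK| = |K − S| = 62.12.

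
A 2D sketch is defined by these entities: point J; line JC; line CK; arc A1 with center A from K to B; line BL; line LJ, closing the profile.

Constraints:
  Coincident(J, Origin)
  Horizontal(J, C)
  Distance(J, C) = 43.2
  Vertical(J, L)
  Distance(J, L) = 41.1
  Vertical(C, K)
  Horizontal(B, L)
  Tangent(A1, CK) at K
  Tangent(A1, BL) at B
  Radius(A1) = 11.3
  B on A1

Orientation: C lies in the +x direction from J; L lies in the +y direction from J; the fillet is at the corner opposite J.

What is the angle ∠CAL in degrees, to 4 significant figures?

130.3°

J is at the origin; JC is horizontal with |JC| = 43.2 and C on the +x side, so C = (43.20, 0.000). JL is vertical with |JL| = 41.1 and L on the +y side, so L = (0.000, 41.10). The virtual corner opposite J is at (43.20, 41.10). Since A1 is tangent to CK there, AK ⟂ CK and the tangent condition forces AB to be normal to BL, with radius 11.3, so the center A sits 11.3 in from both sides at A = (31.90, 29.80). Then cos ∠CAL = AC·AL / (|AC||AL|), giving 130.3°.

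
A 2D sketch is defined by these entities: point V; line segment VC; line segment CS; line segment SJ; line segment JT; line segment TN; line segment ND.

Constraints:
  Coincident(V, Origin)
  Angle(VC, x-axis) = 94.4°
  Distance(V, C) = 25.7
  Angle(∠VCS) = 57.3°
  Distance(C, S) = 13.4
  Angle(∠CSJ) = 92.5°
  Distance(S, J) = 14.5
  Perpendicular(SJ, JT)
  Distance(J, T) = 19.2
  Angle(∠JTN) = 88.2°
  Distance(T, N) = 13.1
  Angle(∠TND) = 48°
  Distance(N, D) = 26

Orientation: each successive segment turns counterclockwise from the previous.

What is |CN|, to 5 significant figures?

5.7565

V is at the origin; VC runs at 94.4° with length 25.7, so C = (-1.9717, 25.624). ∠VCS = 57.3° gives CS at -142.90° from the x-axis; with |CS| = 13.4, S = (-12.659, 17.541). ∠CSJ = 92.5° gives SJ at -55.400° from the x-axis; with |SJ| = 14.5, J = (-4.4256, 5.6058). The perpendicularity gives JT at right angles to SJ, so JT runs at 34.600°; with |JT| = 19.2, T = (11.379, 16.508). ∠JTN = 88.2° gives TN at 126.40° from the x-axis; with |TN| = 13.1, N = (3.6049, 27.053). Then |CN| = |N − C| = 5.7565.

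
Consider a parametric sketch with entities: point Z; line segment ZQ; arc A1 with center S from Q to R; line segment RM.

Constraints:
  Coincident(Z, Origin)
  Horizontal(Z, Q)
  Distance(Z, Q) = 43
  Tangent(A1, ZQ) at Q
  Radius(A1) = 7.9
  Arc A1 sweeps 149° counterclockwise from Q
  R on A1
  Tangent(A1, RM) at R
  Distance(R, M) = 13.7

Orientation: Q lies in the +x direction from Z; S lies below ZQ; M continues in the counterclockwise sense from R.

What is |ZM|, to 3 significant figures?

55.1

Z is at the origin; Z and Q share the same y with |ZQ| = 43.0 and Q on the +x side, so Q = (43.0, 0.00). A1 meets ZQ tangentially, so SQ is at right angles to ZQ, so S = Q + (0, -7.9) = (43.0, -7.90). On A1, Q sits at bearing 90° from S; a 149° counterclockwise sweep puts R at bearing 239°, so R = S + 7.9·(cos 239°, sin 239°) = (38.9, -14.7). The tangent condition forces SR to be normal to RM, so RM runs along (−sin 239°, cos 239°); with |RM| = 13.7, M = (50.7, -21.7). Then |ZM| = |M − Z| = 55.1.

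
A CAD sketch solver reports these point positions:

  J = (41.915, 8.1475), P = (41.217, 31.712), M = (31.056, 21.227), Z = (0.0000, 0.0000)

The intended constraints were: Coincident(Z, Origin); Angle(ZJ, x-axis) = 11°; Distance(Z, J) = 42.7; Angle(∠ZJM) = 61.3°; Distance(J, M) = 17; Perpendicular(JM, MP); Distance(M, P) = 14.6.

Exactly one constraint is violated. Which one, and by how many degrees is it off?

Perpendicular(JM, MP) — off by 6.20°.

Z = (0.00, 0.00) ✓; ZJ at 11.00° ✓; |ZJ| = 42.70 ✓; ∠ZJM = 61.30° ✓; |JM| = 17.00 ✓; ∠(JM, MP) = 83.80° ✗; |MP| = 14.60 ✓.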